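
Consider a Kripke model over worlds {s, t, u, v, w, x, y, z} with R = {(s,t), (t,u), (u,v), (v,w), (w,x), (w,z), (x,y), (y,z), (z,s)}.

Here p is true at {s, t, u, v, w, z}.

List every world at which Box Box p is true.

s: successors {t}; Box p there: t:T. ✓
t: successors {u}; Box p there: u:T. ✓
u: successors {v}; Box p there: v:T. ✓
v: successors {w}; Box p there: w:F. ✗
w: successors {x, z}; Box p there: x:F, z:T. ✗
x: successors {y}; Box p there: y:T. ✓
y: successors {z}; Box p there: z:T. ✓
z: successors {s}; Box p there: s:T. ✓

{s, t, u, x, y, z}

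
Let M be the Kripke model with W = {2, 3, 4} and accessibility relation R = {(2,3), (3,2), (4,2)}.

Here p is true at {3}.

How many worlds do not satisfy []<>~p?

2

2: successors {3}; <>~p there: 3:T. ✓
3: successors {2}; <>~p there: 2:F. ✗
4: successors {2}; <>~p there: 2:F. ✗
Satisfying worlds: {2}.
So []<>~p fails at the other 2 worlds.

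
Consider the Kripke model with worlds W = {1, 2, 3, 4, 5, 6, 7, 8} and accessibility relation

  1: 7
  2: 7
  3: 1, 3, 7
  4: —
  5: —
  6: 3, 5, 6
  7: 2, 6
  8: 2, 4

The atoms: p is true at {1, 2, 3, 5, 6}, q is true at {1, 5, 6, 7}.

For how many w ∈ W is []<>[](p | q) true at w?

6

1: successors {7}; <>[](p | q) there: 7:T. ✓
2: successors {7}; <>[](p | q) there: 7:T. ✓
3: successors {1, 3, 7}; <>[](p | q) there: 1:T, 3:T, 7:T. ✓
4: no successors, so []<>[](p | q) holds vacuously. ✓
5: no successors, so []<>[](p | q) holds vacuously. ✓
6: successors {3, 5, 6}; <>[](p | q) there: 3:T, 5:F, 6:T. ✗
7: successors {2, 6}; <>[](p | q) there: 2:T, 6:T. ✓
8: successors {2, 4}; <>[](p | q) there: 2:T, 4:F. ✗
Satisfying worlds: {1, 2, 3, 4, 5, 7}.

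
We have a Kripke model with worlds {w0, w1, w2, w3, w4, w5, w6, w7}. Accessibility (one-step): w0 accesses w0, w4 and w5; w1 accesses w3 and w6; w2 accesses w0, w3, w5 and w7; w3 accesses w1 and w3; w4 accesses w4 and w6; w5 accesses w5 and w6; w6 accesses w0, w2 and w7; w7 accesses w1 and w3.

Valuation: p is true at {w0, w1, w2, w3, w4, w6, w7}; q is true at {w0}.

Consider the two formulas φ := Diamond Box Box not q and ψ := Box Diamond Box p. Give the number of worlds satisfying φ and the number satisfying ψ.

For Diamond Box Box not q:
w0: successors {w0, w4, w5}; Box Box not q there: w0:F, w4:F, w5:F. ✗
w1: successors {w3, w6}; Box Box not q there: w3:T, w6:F. ✓
w2: successors {w0, w3, w5, w7}; Box Box not q there: w0:F, w3:T, w5:F, w7:T. ✓
w3: successors {w1, w3}; Box Box not q there: w1:F, w3:T. ✓
w4: successors {w4, w6}; Box Box not q there: w4:F, w6:F. ✗
w5: successors {w5, w6}; Box Box not q there: w5:F, w6:F. ✗
w6: successors {w0, w2, w7}; Box Box not q there: w0:F, w2:F, w7:T. ✓
w7: successors {w1, w3}; Box Box not q there: w1:F, w3:T. ✓
— 5 worlds.
For Box Diamond Box p:
w0: successors {w0, w4, w5}; Diamond Box p there: w0:T, w4:T, w5:T. ✓
w1: successors {w3, w6}; Diamond Box p there: w3:T, w6:T. ✓
w2: successors {w0, w3, w5, w7}; Diamond Box p there: w0:T, w3:T, w5:T, w7:T. ✓
w3: successors {w1, w3}; Diamond Box p there: w1:T, w3:T. ✓
w4: successors {w4, w6}; Diamond Box p there: w4:T, w6:T. ✓
w5: successors {w5, w6}; Diamond Box p there: w5:T, w6:T. ✓
w6: successors {w0, w2, w7}; Diamond Box p there: w0:T, w2:T, w7:T. ✓
w7: successors {w1, w3}; Diamond Box p there: w1:T, w3:T. ✓
— 8 worlds.

5 and 8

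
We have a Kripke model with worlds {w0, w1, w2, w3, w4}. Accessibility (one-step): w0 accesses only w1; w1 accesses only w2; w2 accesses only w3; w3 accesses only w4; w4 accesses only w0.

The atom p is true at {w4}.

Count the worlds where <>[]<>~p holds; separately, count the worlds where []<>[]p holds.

4 and 1

For <>[]<>~p:
w0: successors {w1}; []<>~p there: w1:T. ✓
w1: successors {w2}; []<>~p there: w2:F. ✗
w2: successors {w3}; []<>~p there: w3:T. ✓
w3: successors {w4}; []<>~p there: w4:T. ✓
w4: successors {w0}; []<>~p there: w0:T. ✓
— 4 worlds.
For []<>[]p:
w0: successors {w1}; <>[]p there: w1:F. ✗
w1: successors {w2}; <>[]p there: w2:T. ✓
w2: successors {w3}; <>[]p there: w3:F. ✗
w3: successors {w4}; <>[]p there: w4:F. ✗
w4: successors {w0}; <>[]p there: w0:F. ✗
— 1 world.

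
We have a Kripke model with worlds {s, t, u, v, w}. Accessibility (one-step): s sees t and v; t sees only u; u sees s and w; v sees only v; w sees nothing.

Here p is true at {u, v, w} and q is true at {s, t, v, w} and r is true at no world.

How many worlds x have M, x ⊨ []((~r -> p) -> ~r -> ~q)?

2

s: successors {t, v}; (~r -> p) -> ~r -> ~q there: t:T, v:F. ✗
t: successors {u}; (~r -> p) -> ~r -> ~q there: u:T. ✓
u: successors {s, w}; (~r -> p) -> ~r -> ~q there: s:T, w:F. ✗
v: successors {v}; (~r -> p) -> ~r -> ~q there: v:F. ✗
w: no successors, so []((~r -> p) -> ~r -> ~q) holds vacuously. ✓
Satisfying worlds: {t, w}.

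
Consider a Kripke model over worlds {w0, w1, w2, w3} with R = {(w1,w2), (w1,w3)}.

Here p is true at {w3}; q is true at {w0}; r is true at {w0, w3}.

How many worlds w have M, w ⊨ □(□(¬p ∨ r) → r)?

w0: no successors, so □(□(¬p ∨ r) → r) holds vacuously. ✓
w1: successors {w2, w3}; □(¬p ∨ r) → r there: w2:F, w3:T. ✗
w2: no successors, so □(□(¬p ∨ r) → r) holds vacuously. ✓
w3: no successors, so □(□(¬p ∨ r) → r) holds vacuously. ✓
Satisfying worlds: {w0, w2, w3}.

3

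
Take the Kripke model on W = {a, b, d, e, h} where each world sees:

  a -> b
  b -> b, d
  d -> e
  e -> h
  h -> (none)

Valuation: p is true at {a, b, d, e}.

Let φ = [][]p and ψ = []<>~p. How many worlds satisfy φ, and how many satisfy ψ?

For [][]p:
a: successors {b}; []p there: b:T. ✓
b: successors {b, d}; []p there: b:T, d:T. ✓
d: successors {e}; []p there: e:F. ✗
e: successors {h}; []p there: h:T. ✓
h: no successors, so [][]p holds vacuously. ✓
— 4 worlds.
For []<>~p:
a: successors {b}; <>~p there: b:F. ✗
b: successors {b, d}; <>~p there: b:F, d:F. ✗
d: successors {e}; <>~p there: e:T. ✓
e: successors {h}; <>~p there: h:F. ✗
h: no successors, so []<>~p holds vacuously. ✓
— 2 worlds.

4 and 2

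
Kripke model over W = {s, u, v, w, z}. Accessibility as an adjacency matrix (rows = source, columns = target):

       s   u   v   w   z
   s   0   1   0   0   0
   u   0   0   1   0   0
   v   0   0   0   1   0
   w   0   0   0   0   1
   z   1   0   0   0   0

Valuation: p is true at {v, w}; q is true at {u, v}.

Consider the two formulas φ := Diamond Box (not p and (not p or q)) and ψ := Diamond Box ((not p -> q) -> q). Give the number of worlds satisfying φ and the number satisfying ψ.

3 and 4

For Diamond Box (not p and (not p or q)):
s: successors {u}; Box (not p and (not p or q)) there: u:F. ✗
u: successors {v}; Box (not p and (not p or q)) there: v:F. ✗
v: successors {w}; Box (not p and (not p or q)) there: w:T. ✓
w: successors {z}; Box (not p and (not p or q)) there: z:T. ✓
z: successors {s}; Box (not p and (not p or q)) there: s:T. ✓
— 3 worlds.
For Diamond Box ((not p -> q) -> q):
s: successors {u}; Box ((not p -> q) -> q) there: u:T. ✓
u: successors {v}; Box ((not p -> q) -> q) there: v:F. ✗
v: successors {w}; Box ((not p -> q) -> q) there: w:T. ✓
w: successors {z}; Box ((not p -> q) -> q) there: z:T. ✓
z: successors {s}; Box ((not p -> q) -> q) there: s:T. ✓
— 4 worlds.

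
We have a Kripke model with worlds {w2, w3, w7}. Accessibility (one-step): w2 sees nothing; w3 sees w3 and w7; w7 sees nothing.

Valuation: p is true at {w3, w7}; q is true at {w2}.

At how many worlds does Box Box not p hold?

w2: no successors, so Box Box not p holds vacuously. ✓
w3: successors {w3, w7}; Box not p there: w3:F, w7:T. ✗
w7: no successors, so Box Box not p holds vacuously. ✓
Satisfying worlds: {w2, w7}.

2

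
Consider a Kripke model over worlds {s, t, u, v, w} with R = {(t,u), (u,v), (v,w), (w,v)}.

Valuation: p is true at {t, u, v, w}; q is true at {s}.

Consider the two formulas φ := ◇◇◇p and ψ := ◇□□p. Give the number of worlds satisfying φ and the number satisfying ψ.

4 and 4

For ◇◇◇p:
s: no successors, so ◇◇◇p fails. ✗
t: successors {u}; ◇◇p there: u:T. ✓
u: successors {v}; ◇◇p there: v:T. ✓
v: successors {w}; ◇◇p there: w:T. ✓
w: successors {v}; ◇◇p there: v:T. ✓
— 4 worlds.
For ◇□□p:
s: no successors, so ◇□□p fails. ✗
t: successors {u}; □□p there: u:T. ✓
u: successors {v}; □□p there: v:T. ✓
v: successors {w}; □□p there: w:T. ✓
w: successors {v}; □□p there: v:T. ✓
— 4 worlds.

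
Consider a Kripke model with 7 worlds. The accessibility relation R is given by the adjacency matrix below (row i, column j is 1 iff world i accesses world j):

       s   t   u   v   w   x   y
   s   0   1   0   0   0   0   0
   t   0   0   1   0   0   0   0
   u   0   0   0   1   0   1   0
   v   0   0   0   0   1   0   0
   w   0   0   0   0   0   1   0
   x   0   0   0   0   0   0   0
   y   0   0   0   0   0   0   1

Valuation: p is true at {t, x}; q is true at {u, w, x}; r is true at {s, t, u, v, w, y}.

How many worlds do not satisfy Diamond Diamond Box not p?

s: successors {t}; Diamond Box not p there: t:F. ✗
t: successors {u}; Diamond Box not p there: u:T. ✓
u: successors {v, x}; Diamond Box not p there: v:F, x:F. ✗
v: successors {w}; Diamond Box not p there: w:T. ✓
w: successors {x}; Diamond Box not p there: x:F. ✗
x: no successors, so Diamond Diamond Box not p fails. ✗
y: successors {y}; Diamond Box not p there: y:T. ✓
Satisfying worlds: {t, v, y}.
So Diamond Diamond Box not p fails at the other 4 worlds.

4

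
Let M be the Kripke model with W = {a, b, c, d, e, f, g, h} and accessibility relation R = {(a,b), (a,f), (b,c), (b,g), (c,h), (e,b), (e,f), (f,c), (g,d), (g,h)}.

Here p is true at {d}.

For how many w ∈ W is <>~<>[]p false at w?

4

a: successors {b, f}; ~<>[]p there: b:T, f:T. ✓
b: successors {c, g}; ~<>[]p there: c:F, g:F. ✗
c: successors {h}; ~<>[]p there: h:T. ✓
d: no successors, so <>~<>[]p fails. ✗
e: successors {b, f}; ~<>[]p there: b:T, f:T. ✓
f: successors {c}; ~<>[]p there: c:F. ✗
g: successors {d, h}; ~<>[]p there: d:T, h:T. ✓
h: no successors, so <>~<>[]p fails. ✗
Satisfying worlds: {a, c, e, g}.
So <>~<>[]p fails at the other 4 worlds.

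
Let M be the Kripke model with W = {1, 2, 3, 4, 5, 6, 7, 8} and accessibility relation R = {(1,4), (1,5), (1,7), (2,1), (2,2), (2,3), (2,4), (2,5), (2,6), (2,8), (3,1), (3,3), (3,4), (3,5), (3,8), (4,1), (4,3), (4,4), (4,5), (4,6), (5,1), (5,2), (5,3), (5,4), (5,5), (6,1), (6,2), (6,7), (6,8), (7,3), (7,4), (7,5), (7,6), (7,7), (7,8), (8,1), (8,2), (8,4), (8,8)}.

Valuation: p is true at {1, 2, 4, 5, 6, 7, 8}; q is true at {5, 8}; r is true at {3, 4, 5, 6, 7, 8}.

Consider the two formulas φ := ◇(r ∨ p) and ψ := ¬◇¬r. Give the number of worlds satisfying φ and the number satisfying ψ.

8 and 2

For ◇(r ∨ p):
1: successors {4, 5, 7}; r ∨ p there: 4:T, 5:T, 7:T. ✓
2: successors {1, 2, 3, 4, 5, 6, 8}; r ∨ p there: 1:T, 2:T, 3:T, 4:T, 5:T, 6:T, 8:T. ✓
3: successors {1, 3, 4, 5, 8}; r ∨ p there: 1:T, 3:T, 4:T, 5:T, 8:T. ✓
4: successors {1, 3, 4, 5, 6}; r ∨ p there: 1:T, 3:T, 4:T, 5:T, 6:T. ✓
5: successors {1, 2, 3, 4, 5}; r ∨ p there: 1:T, 2:T, 3:T, 4:T, 5:T. ✓
6: successors {1, 2, 7, 8}; r ∨ p there: 1:T, 2:T, 7:T, 8:T. ✓
7: successors {3, 4, 5, 6, 7, 8}; r ∨ p there: 3:T, 4:T, 5:T, 6:T, 7:T, 8:T. ✓
8: successors {1, 2, 4, 8}; r ∨ p there: 1:T, 2:T, 4:T, 8:T. ✓
— 8 worlds.
For ¬◇¬r:
1: ◇¬r is F. ✓
2: ◇¬r is T. ✗
3: ◇¬r is T. ✗
4: ◇¬r is T. ✗
5: ◇¬r is T. ✗
6: ◇¬r is T. ✗
7: ◇¬r is F. ✓
8: ◇¬r is T. ✗
— 2 worlds.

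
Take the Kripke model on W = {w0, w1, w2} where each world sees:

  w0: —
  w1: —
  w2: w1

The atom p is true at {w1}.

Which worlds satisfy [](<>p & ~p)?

{w0, w1}

w0: no successors, so [](<>p & ~p) holds vacuously. ✓
w1: no successors, so [](<>p & ~p) holds vacuously. ✓
w2: successors {w1}; <>p & ~p there: w1:F. ✗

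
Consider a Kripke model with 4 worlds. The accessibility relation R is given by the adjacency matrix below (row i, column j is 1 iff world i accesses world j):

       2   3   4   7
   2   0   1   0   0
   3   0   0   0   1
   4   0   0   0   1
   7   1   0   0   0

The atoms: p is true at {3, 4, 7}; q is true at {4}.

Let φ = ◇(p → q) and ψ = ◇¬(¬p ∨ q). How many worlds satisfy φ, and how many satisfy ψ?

For ◇(p → q):
2: successors {3}; p → q there: 3:F. ✗
3: successors {7}; p → q there: 7:F. ✗
4: successors {7}; p → q there: 7:F. ✗
7: successors {2}; p → q there: 2:T. ✓
— 1 world.
For ◇¬(¬p ∨ q):
2: successors {3}; ¬(¬p ∨ q) there: 3:T. ✓
3: successors {7}; ¬(¬p ∨ q) there: 7:T. ✓
4: successors {7}; ¬(¬p ∨ q) there: 7:T. ✓
7: successors {2}; ¬(¬p ∨ q) there: 2:F. ✗
— 3 worlds.

1 and 3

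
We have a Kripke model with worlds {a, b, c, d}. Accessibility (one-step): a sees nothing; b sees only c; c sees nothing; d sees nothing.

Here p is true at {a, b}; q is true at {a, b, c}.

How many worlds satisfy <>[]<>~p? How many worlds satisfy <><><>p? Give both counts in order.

1 and 0

For <>[]<>~p:
a: no successors, so <>[]<>~p fails. ✗
b: successors {c}; []<>~p there: c:T. ✓
c: no successors, so <>[]<>~p fails. ✗
d: no successors, so <>[]<>~p fails. ✗
— 1 world.
For <><><>p:
a: no successors, so <><><>p fails. ✗
b: successors {c}; <><>p there: c:F. ✗
c: no successors, so <><><>p fails. ✗
d: no successors, so <><><>p fails. ✗
— 0 worlds.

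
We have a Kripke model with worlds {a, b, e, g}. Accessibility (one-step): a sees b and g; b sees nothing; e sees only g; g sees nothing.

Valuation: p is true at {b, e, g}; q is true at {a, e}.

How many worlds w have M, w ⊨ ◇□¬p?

2

a: successors {b, g}; □¬p there: b:T, g:T. ✓
b: no successors, so ◇□¬p fails. ✗
e: successors {g}; □¬p there: g:T. ✓
g: no successors, so ◇□¬p fails. ✗
Satisfying worlds: {a, e}.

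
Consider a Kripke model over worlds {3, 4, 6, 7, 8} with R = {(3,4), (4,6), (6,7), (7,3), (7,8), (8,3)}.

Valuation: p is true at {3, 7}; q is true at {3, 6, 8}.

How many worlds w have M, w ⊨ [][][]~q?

3: successors {4}; [][]~q there: 4:T. ✓
4: successors {6}; [][]~q there: 6:F. ✗
6: successors {7}; [][]~q there: 7:F. ✗
7: successors {3, 8}; [][]~q there: 3:F, 8:T. ✗
8: successors {3}; [][]~q there: 3:F. ✗
Satisfying worlds: {3}.

1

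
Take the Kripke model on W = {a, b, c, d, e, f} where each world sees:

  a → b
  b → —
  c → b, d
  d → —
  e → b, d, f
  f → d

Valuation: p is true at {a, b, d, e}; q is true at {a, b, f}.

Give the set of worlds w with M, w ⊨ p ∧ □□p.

{a, b, d, e}

a: p is T, □□p is T. ✓
b: p is T, □□p is T. ✓
c: p is F, □□p is T. ✗
d: p is T, □□p is T. ✓
e: p is T, □□p is T. ✓
f: p is F, □□p is T. ✗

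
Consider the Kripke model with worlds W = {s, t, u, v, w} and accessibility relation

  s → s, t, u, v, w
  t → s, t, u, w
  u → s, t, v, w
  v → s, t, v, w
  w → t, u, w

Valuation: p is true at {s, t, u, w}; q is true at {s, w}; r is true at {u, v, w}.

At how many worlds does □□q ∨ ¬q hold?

s: □□q is F, ¬q is F. ✗
t: □□q is F, ¬q is T. ✓
u: □□q is F, ¬q is T. ✓
v: □□q is F, ¬q is T. ✓
w: □□q is F, ¬q is F. ✗
Satisfying worlds: {t, u, v}.

3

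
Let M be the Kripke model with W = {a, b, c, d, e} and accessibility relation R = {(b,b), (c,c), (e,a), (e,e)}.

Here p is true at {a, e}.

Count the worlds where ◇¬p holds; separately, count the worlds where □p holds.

2 and 3

For ◇¬p:
a: no successors, so ◇¬p fails. ✗
b: successors {b}; ¬p there: b:T. ✓
c: successors {c}; ¬p there: c:T. ✓
d: no successors, so ◇¬p fails. ✗
e: successors {a, e}; ¬p there: a:F, e:F. ✗
— 2 worlds.
For □p:
a: no successors, so □p holds vacuously. ✓
b: successors {b}; p there: b:F. ✗
c: successors {c}; p there: c:F. ✗
d: no successors, so □p holds vacuously. ✓
e: successors {a, e}; p there: a:T, e:T. ✓
— 3 worlds.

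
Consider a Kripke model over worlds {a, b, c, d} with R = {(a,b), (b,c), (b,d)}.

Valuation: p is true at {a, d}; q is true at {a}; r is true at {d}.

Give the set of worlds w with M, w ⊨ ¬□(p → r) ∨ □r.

a: ¬□(p → r) is F, □r is F. ✗
b: ¬□(p → r) is F, □r is F. ✗
c: ¬□(p → r) is F, □r is T. ✓
d: ¬□(p → r) is F, □r is T. ✓

{c, d}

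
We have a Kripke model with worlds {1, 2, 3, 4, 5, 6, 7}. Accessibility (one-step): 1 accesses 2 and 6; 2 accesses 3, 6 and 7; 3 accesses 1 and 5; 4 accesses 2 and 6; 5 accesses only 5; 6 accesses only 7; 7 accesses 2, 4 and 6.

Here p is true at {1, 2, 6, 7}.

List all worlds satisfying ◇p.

{1, 2, 3, 4, 6, 7}

1: successors {2, 6}; p there: 2:T, 6:T. ✓
2: successors {3, 6, 7}; p there: 3:F, 6:T, 7:T. ✓
3: successors {1, 5}; p there: 1:T, 5:F. ✓
4: successors {2, 6}; p there: 2:T, 6:T. ✓
5: successors {5}; p there: 5:F. ✗
6: successors {7}; p there: 7:T. ✓
7: successors {2, 4, 6}; p there: 2:T, 4:F, 6:T. ✓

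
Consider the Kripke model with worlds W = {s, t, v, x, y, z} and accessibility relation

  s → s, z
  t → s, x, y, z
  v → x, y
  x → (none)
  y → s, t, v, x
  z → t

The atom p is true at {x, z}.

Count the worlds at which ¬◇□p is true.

s: ◇□p is F. ✓
t: ◇□p is T. ✗
v: ◇□p is T. ✗
x: ◇□p is F. ✓
y: ◇□p is T. ✗
z: ◇□p is F. ✓
Satisfying worlds: {s, x, z}.

3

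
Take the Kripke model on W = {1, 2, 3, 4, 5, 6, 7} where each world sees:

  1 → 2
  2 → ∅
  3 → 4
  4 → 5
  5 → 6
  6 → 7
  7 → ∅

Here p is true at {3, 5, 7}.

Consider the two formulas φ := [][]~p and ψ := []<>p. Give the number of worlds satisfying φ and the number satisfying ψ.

For [][]~p:
1: successors {2}; []~p there: 2:T. ✓
2: no successors, so [][]~p holds vacuously. ✓
3: successors {4}; []~p there: 4:F. ✗
4: successors {5}; []~p there: 5:T. ✓
5: successors {6}; []~p there: 6:F. ✗
6: successors {7}; []~p there: 7:T. ✓
7: no successors, so [][]~p holds vacuously. ✓
— 5 worlds.
For []<>p:
1: successors {2}; <>p there: 2:F. ✗
2: no successors, so []<>p holds vacuously. ✓
3: successors {4}; <>p there: 4:T. ✓
4: successors {5}; <>p there: 5:F. ✗
5: successors {6}; <>p there: 6:T. ✓
6: successors {7}; <>p there: 7:F. ✗
7: no successors, so []<>p holds vacuously. ✓
— 4 worlds.

5 and 4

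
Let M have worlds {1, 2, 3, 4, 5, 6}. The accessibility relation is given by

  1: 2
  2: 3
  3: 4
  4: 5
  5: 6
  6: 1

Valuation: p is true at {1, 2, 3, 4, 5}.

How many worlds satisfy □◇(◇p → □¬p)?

1

1: successors {2}; ◇(◇p → □¬p) there: 2:F. ✗
2: successors {3}; ◇(◇p → □¬p) there: 3:F. ✗
3: successors {4}; ◇(◇p → □¬p) there: 4:T. ✓
4: successors {5}; ◇(◇p → □¬p) there: 5:F. ✗
5: successors {6}; ◇(◇p → □¬p) there: 6:F. ✗
6: successors {1}; ◇(◇p → □¬p) there: 1:F. ✗
Satisfying worlds: {3}.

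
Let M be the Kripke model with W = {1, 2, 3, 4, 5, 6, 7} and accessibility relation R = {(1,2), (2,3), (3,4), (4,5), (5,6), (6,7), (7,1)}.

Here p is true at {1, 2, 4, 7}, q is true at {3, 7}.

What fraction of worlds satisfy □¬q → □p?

5/7

1: □¬q is T, □p is T. ✓
2: □¬q is F, □p is F. ✓
3: □¬q is T, □p is T. ✓
4: □¬q is T, □p is F. ✗
5: □¬q is T, □p is F. ✗
6: □¬q is F, □p is T. ✓
7: □¬q is T, □p is T. ✓
That's 5 of 7 worlds, so 5/7.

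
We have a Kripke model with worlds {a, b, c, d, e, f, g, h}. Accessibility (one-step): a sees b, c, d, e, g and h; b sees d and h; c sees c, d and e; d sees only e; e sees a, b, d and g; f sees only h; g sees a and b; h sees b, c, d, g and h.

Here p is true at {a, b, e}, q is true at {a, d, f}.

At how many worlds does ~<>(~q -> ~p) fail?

a: <>(~q -> ~p) is T. ✗
b: <>(~q -> ~p) is T. ✗
c: <>(~q -> ~p) is T. ✗
d: <>(~q -> ~p) is F. ✓
e: <>(~q -> ~p) is T. ✗
f: <>(~q -> ~p) is T. ✗
g: <>(~q -> ~p) is T. ✗
h: <>(~q -> ~p) is T. ✗
Satisfying worlds: {d}.
So ~<>(~q -> ~p) fails at the other 7 worlds.

7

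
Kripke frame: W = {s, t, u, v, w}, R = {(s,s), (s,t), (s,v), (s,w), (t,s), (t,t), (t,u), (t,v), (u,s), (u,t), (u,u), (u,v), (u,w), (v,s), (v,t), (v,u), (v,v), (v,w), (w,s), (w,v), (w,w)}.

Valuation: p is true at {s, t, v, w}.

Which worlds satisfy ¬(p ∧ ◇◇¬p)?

s: p ∧ ◇◇¬p is T. ✗
t: p ∧ ◇◇¬p is T. ✗
u: p ∧ ◇◇¬p is F. ✓
v: p ∧ ◇◇¬p is T. ✗
w: p ∧ ◇◇¬p is T. ✗

{u}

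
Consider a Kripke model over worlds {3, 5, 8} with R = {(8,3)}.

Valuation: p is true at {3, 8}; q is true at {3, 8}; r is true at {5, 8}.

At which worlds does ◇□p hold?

3: no successors, so ◇□p fails. ✗
5: no successors, so ◇□p fails. ✗
8: successors {3}; □p there: 3:T. ✓

{8}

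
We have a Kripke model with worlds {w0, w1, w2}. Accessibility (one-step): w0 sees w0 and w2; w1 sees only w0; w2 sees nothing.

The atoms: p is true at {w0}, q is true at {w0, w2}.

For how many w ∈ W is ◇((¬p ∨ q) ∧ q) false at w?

1

w0: successors {w0, w2}; (¬p ∨ q) ∧ q there: w0:T, w2:T. ✓
w1: successors {w0}; (¬p ∨ q) ∧ q there: w0:T. ✓
w2: no successors, so ◇((¬p ∨ q) ∧ q) fails. ✗
Satisfying worlds: {w0, w1}.
So ◇((¬p ∨ q) ∧ q) fails at the other 1 world.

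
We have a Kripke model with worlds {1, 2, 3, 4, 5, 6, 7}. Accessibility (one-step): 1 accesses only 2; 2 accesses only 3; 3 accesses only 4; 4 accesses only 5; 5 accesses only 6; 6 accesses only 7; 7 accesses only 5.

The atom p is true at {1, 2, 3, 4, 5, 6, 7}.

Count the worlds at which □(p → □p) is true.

1: successors {2}; p → □p there: 2:T. ✓
2: successors {3}; p → □p there: 3:T. ✓
3: successors {4}; p → □p there: 4:T. ✓
4: successors {5}; p → □p there: 5:T. ✓
5: successors {6}; p → □p there: 6:T. ✓
6: successors {7}; p → □p there: 7:T. ✓
7: successors {5}; p → □p there: 5:T. ✓
Satisfying worlds: {1, 2, 3, 4, 5, 6, 7}.

7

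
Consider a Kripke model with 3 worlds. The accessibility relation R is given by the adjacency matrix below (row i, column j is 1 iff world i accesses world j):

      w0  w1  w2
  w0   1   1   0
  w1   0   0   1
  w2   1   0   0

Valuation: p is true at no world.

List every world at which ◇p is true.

w0: successors {w0, w1}; p there: w0:F, w1:F. ✗
w1: successors {w2}; p there: w2:F. ✗
w2: successors {w0}; p there: w0:F. ✗

∅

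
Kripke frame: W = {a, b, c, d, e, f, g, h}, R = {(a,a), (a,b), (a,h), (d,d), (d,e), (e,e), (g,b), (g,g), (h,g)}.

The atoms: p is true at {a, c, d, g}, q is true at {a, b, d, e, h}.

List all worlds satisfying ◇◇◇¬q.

{a, g, h}

a: successors {a, b, h}; ◇◇¬q there: a:T, b:F, h:T. ✓
b: no successors, so ◇◇◇¬q fails. ✗
c: no successors, so ◇◇◇¬q fails. ✗
d: successors {d, e}; ◇◇¬q there: d:F, e:F. ✗
e: successors {e}; ◇◇¬q there: e:F. ✗
f: no successors, so ◇◇◇¬q fails. ✗
g: successors {b, g}; ◇◇¬q there: b:F, g:T. ✓
h: successors {g}; ◇◇¬q there: g:T. ✓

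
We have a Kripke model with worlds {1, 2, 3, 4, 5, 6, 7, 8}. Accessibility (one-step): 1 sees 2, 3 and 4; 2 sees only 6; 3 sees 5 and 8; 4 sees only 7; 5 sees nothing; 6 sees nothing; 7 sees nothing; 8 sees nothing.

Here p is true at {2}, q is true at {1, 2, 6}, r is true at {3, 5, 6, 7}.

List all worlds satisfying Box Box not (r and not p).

1: successors {2, 3, 4}; Box not (r and not p) there: 2:F, 3:F, 4:F. ✗
2: successors {6}; Box not (r and not p) there: 6:T. ✓
3: successors {5, 8}; Box not (r and not p) there: 5:T, 8:T. ✓
4: successors {7}; Box not (r and not p) there: 7:T. ✓
5: no successors, so Box Box not (r and not p) holds vacuously. ✓
6: no successors, so Box Box not (r and not p) holds vacuously. ✓
7: no successors, so Box Box not (r and not p) holds vacuously. ✓
8: no successors, so Box Box not (r and not p) holds vacuously. ✓

{2, 3, 4, 5, 6, 7, 8}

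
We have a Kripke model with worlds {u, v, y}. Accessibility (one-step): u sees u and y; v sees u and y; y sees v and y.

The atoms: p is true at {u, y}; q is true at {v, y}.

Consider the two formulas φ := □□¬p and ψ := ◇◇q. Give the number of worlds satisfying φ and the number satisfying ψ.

For □□¬p:
u: successors {u, y}; □¬p there: u:F, y:F. ✗
v: successors {u, y}; □¬p there: u:F, y:F. ✗
y: successors {v, y}; □¬p there: v:F, y:F. ✗
— 0 worlds.
For ◇◇q:
u: successors {u, y}; ◇q there: u:T, y:T. ✓
v: successors {u, y}; ◇q there: u:T, y:T. ✓
y: successors {v, y}; ◇q there: v:T, y:T. ✓
— 3 worlds.

0 and 3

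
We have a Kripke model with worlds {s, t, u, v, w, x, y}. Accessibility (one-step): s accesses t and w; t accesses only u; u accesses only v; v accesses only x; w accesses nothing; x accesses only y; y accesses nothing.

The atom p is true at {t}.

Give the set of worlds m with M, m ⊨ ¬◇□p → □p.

{s, w, x, y}

s: ¬◇□p is F, □p is F. ✓
t: ¬◇□p is T, □p is F. ✗
u: ¬◇□p is T, □p is F. ✗
v: ¬◇□p is T, □p is F. ✗
w: ¬◇□p is T, □p is T. ✓
x: ¬◇□p is F, □p is F. ✓
y: ¬◇□p is T, □p is T. ✓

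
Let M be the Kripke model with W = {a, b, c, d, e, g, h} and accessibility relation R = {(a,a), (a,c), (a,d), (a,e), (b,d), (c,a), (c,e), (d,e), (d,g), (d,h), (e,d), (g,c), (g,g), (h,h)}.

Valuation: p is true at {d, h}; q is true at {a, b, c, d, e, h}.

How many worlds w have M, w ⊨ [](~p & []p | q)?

a: successors {a, c, d, e}; ~p & []p | q there: a:T, c:T, d:T, e:T. ✓
b: successors {d}; ~p & []p | q there: d:T. ✓
c: successors {a, e}; ~p & []p | q there: a:T, e:T. ✓
d: successors {e, g, h}; ~p & []p | q there: e:T, g:F, h:T. ✗
e: successors {d}; ~p & []p | q there: d:T. ✓
g: successors {c, g}; ~p & []p | q there: c:T, g:F. ✗
h: successors {h}; ~p & []p | q there: h:T. ✓
Satisfying worlds: {a, b, c, e, h}.

5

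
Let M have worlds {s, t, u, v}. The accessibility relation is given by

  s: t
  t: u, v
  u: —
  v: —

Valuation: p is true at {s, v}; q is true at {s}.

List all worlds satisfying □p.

{u, v}

s: successors {t}; p there: t:F. ✗
t: successors {u, v}; p there: u:F, v:T. ✗
u: no successors, so □p holds vacuously. ✓
v: no successors, so □p holds vacuously. ✓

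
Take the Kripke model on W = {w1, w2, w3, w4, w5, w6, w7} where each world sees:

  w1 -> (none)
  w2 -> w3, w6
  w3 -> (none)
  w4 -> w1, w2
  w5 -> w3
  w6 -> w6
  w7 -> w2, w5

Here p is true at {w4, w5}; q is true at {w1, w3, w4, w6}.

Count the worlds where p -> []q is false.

w1: p is F, []q is T. ✓
w2: p is F, []q is T. ✓
w3: p is F, []q is T. ✓
w4: p is T, []q is F. ✗
w5: p is T, []q is T. ✓
w6: p is F, []q is T. ✓
w7: p is F, []q is F. ✓
Satisfying worlds: {w1, w2, w3, w5, w6, w7}.
So p -> []q fails at the other 1 world.

1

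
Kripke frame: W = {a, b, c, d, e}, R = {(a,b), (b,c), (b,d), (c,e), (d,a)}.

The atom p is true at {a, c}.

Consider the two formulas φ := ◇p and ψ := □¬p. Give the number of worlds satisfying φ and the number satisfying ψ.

2 and 3

For ◇p:
a: successors {b}; p there: b:F. ✗
b: successors {c, d}; p there: c:T, d:F. ✓
c: successors {e}; p there: e:F. ✗
d: successors {a}; p there: a:T. ✓
e: no successors, so ◇p fails. ✗
— 2 worlds.
For □¬p:
a: successors {b}; ¬p there: b:T. ✓
b: successors {c, d}; ¬p there: c:F, d:T. ✗
c: successors {e}; ¬p there: e:T. ✓
d: successors {a}; ¬p there: a:F. ✗
e: no successors, so □¬p holds vacuously. ✓
— 3 worlds.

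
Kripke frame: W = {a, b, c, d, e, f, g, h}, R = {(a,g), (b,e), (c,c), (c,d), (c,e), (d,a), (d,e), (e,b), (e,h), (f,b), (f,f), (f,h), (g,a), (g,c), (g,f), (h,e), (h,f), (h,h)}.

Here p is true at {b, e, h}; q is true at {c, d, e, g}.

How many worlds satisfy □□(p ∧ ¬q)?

a: successors {g}; □(p ∧ ¬q) there: g:F. ✗
b: successors {e}; □(p ∧ ¬q) there: e:T. ✓
c: successors {c, d, e}; □(p ∧ ¬q) there: c:F, d:F, e:T. ✗
d: successors {a, e}; □(p ∧ ¬q) there: a:F, e:T. ✗
e: successors {b, h}; □(p ∧ ¬q) there: b:F, h:F. ✗
f: successors {b, f, h}; □(p ∧ ¬q) there: b:F, f:F, h:F. ✗
g: successors {a, c, f}; □(p ∧ ¬q) there: a:F, c:F, f:F. ✗
h: successors {e, f, h}; □(p ∧ ¬q) there: e:T, f:F, h:F. ✗
Satisfying worlds: {b}.

1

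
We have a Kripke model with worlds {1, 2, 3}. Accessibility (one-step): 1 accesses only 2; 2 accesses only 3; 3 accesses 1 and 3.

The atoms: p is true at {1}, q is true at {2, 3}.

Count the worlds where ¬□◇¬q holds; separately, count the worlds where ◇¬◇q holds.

For ¬□◇¬q:
1: □◇¬q is F. ✓
2: □◇¬q is T. ✗
3: □◇¬q is F. ✓
— 2 worlds.
For ◇¬◇q:
1: successors {2}; ¬◇q there: 2:F. ✗
2: successors {3}; ¬◇q there: 3:F. ✗
3: successors {1, 3}; ¬◇q there: 1:F, 3:F. ✗
— 0 worlds.

2 and 0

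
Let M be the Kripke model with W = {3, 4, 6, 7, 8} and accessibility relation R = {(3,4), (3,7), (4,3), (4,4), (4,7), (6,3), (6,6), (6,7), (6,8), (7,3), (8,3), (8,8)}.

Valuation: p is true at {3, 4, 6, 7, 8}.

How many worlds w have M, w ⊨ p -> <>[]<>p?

5

3: p is T, <>[]<>p is T. ✓
4: p is T, <>[]<>p is T. ✓
6: p is T, <>[]<>p is T. ✓
7: p is T, <>[]<>p is T. ✓
8: p is T, <>[]<>p is T. ✓
Satisfying worlds: {3, 4, 6, 7, 8}.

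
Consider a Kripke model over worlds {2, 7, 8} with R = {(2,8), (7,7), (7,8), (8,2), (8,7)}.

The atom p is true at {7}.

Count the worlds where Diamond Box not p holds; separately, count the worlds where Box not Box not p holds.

1 and 2

For Diamond Box not p:
2: successors {8}; Box not p there: 8:F. ✗
7: successors {7, 8}; Box not p there: 7:F, 8:F. ✗
8: successors {2, 7}; Box not p there: 2:T, 7:F. ✓
— 1 world.
For Box not Box not p:
2: successors {8}; not Box not p there: 8:T. ✓
7: successors {7, 8}; not Box not p there: 7:T, 8:T. ✓
8: successors {2, 7}; not Box not p there: 2:F, 7:T. ✗
— 2 worlds.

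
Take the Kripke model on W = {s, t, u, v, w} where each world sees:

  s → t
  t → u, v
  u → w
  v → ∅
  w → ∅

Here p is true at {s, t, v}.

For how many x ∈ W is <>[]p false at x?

3

s: successors {t}; []p there: t:F. ✗
t: successors {u, v}; []p there: u:F, v:T. ✓
u: successors {w}; []p there: w:T. ✓
v: no successors, so <>[]p fails. ✗
w: no successors, so <>[]p fails. ✗
Satisfying worlds: {t, u}.
So <>[]p fails at the other 3 worlds.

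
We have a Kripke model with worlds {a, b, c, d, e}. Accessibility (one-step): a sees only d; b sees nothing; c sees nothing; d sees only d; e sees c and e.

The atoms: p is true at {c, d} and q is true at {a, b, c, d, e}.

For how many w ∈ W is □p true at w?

a: successors {d}; p there: d:T. ✓
b: no successors, so □p holds vacuously. ✓
c: no successors, so □p holds vacuously. ✓
d: successors {d}; p there: d:T. ✓
e: successors {c, e}; p there: c:T, e:F. ✗
Satisfying worlds: {a, b, c, d}.

4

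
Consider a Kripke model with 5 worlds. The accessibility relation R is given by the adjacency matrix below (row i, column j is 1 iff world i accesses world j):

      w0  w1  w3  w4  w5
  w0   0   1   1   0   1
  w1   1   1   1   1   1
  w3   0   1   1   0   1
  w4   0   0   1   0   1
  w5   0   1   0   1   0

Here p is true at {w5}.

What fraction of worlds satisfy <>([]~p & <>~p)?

4/5

w0: successors {w1, w3, w5}; []~p & <>~p there: w1:F, w3:F, w5:T. ✓
w1: successors {w0, w1, w3, w4, w5}; []~p & <>~p there: w0:F, w1:F, w3:F, w4:F, w5:T. ✓
w3: successors {w1, w3, w5}; []~p & <>~p there: w1:F, w3:F, w5:T. ✓
w4: successors {w3, w5}; []~p & <>~p there: w3:F, w5:T. ✓
w5: successors {w1, w4}; []~p & <>~p there: w1:F, w4:F. ✗
That's 4 of 5 worlds, so 4/5.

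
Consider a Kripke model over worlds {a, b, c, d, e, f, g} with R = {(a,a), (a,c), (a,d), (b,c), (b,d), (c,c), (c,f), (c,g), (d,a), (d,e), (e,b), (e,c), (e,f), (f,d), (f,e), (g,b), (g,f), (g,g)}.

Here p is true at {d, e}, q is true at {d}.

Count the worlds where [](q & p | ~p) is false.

a: successors {a, c, d}; q & p | ~p there: a:T, c:T, d:T. ✓
b: successors {c, d}; q & p | ~p there: c:T, d:T. ✓
c: successors {c, f, g}; q & p | ~p there: c:T, f:T, g:T. ✓
d: successors {a, e}; q & p | ~p there: a:T, e:F. ✗
e: successors {b, c, f}; q & p | ~p there: b:T, c:T, f:T. ✓
f: successors {d, e}; q & p | ~p there: d:T, e:F. ✗
g: successors {b, f, g}; q & p | ~p there: b:T, f:T, g:T. ✓
Satisfying worlds: {a, b, c, e, g}.
So [](q & p | ~p) fails at the other 2 worlds.

2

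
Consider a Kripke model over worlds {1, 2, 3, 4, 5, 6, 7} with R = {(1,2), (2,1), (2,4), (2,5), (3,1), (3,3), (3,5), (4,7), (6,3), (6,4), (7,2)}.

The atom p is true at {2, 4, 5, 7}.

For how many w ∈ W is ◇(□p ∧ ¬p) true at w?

2

1: successors {2}; □p ∧ ¬p there: 2:F. ✗
2: successors {1, 4, 5}; □p ∧ ¬p there: 1:T, 4:F, 5:F. ✓
3: successors {1, 3, 5}; □p ∧ ¬p there: 1:T, 3:F, 5:F. ✓
4: successors {7}; □p ∧ ¬p there: 7:F. ✗
5: no successors, so ◇(□p ∧ ¬p) fails. ✗
6: successors {3, 4}; □p ∧ ¬p there: 3:F, 4:F. ✗
7: successors {2}; □p ∧ ¬p there: 2:F. ✗
Satisfying worlds: {2, 3}.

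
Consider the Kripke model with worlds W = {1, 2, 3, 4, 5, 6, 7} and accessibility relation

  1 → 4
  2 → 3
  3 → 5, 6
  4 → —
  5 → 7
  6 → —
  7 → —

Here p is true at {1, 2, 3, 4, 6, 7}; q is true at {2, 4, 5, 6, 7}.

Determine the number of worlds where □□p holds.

1: successors {4}; □p there: 4:T. ✓
2: successors {3}; □p there: 3:F. ✗
3: successors {5, 6}; □p there: 5:T, 6:T. ✓
4: no successors, so □□p holds vacuously. ✓
5: successors {7}; □p there: 7:T. ✓
6: no successors, so □□p holds vacuously. ✓
7: no successors, so □□p holds vacuously. ✓
Satisfying worlds: {1, 3, 4, 5, 6, 7}.

6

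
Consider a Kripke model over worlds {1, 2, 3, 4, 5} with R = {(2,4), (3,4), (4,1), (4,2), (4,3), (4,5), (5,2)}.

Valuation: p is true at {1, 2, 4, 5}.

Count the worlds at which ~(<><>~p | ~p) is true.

3

1: <><>~p | ~p is F. ✓
2: <><>~p | ~p is T. ✗
3: <><>~p | ~p is T. ✗
4: <><>~p | ~p is F. ✓
5: <><>~p | ~p is F. ✓
Satisfying worlds: {1, 4, 5}.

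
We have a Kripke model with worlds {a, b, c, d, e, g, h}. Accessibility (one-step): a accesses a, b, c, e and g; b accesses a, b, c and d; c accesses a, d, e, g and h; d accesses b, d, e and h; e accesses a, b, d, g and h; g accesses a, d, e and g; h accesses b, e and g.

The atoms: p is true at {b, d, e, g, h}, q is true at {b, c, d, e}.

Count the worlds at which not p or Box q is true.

2

a: not p is T, Box q is F. ✓
b: not p is F, Box q is F. ✗
c: not p is T, Box q is F. ✓
d: not p is F, Box q is F. ✗
e: not p is F, Box q is F. ✗
g: not p is F, Box q is F. ✗
h: not p is F, Box q is F. ✗
Satisfying worlds: {a, c}.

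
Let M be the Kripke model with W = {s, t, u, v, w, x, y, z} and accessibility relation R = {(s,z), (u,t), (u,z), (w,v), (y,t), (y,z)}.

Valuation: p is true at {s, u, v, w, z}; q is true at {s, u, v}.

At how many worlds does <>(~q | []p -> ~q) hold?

3

s: successors {z}; ~q | []p -> ~q there: z:T. ✓
t: no successors, so <>(~q | []p -> ~q) fails. ✗
u: successors {t, z}; ~q | []p -> ~q there: t:T, z:T. ✓
v: no successors, so <>(~q | []p -> ~q) fails. ✗
w: successors {v}; ~q | []p -> ~q there: v:F. ✗
x: no successors, so <>(~q | []p -> ~q) fails. ✗
y: successors {t, z}; ~q | []p -> ~q there: t:T, z:T. ✓
z: no successors, so <>(~q | []p -> ~q) fails. ✗
Satisfying worlds: {s, u, y}.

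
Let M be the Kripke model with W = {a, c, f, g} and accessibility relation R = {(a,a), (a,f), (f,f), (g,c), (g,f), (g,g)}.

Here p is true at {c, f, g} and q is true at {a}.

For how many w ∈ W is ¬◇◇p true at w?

1

a: ◇◇p is T. ✗
c: ◇◇p is F. ✓
f: ◇◇p is T. ✗
g: ◇◇p is T. ✗
Satisfying worlds: {c}.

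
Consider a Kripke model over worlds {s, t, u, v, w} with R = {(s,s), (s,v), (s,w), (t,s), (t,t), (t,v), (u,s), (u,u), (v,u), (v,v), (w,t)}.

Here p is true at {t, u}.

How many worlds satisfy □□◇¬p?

2

s: successors {s, v, w}; □◇¬p there: s:F, v:T, w:T. ✗
t: successors {s, t, v}; □◇¬p there: s:F, t:T, v:T. ✗
u: successors {s, u}; □◇¬p there: s:F, u:T. ✗
v: successors {u, v}; □◇¬p there: u:T, v:T. ✓
w: successors {t}; □◇¬p there: t:T. ✓
Satisfying worlds: {v, w}.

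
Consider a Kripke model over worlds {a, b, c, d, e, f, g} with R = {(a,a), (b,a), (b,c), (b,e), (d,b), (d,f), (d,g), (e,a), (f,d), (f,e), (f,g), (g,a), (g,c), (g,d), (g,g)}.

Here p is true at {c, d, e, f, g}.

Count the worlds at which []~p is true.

3

a: successors {a}; ~p there: a:T. ✓
b: successors {a, c, e}; ~p there: a:T, c:F, e:F. ✗
c: no successors, so []~p holds vacuously. ✓
d: successors {b, f, g}; ~p there: b:T, f:F, g:F. ✗
e: successors {a}; ~p there: a:T. ✓
f: successors {d, e, g}; ~p there: d:F, e:F, g:F. ✗
g: successors {a, c, d, g}; ~p there: a:T, c:F, d:F, g:F. ✗
Satisfying worlds: {a, c, e}.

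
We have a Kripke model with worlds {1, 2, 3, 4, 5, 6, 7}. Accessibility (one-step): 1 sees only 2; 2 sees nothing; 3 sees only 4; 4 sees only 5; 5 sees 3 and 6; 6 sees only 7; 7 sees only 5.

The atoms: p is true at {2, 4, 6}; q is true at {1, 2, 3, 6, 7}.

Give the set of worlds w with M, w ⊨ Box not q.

1: successors {2}; not q there: 2:F. ✗
2: no successors, so Box not q holds vacuously. ✓
3: successors {4}; not q there: 4:T. ✓
4: successors {5}; not q there: 5:T. ✓
5: successors {3, 6}; not q there: 3:F, 6:F. ✗
6: successors {7}; not q there: 7:F. ✗
7: successors {5}; not q there: 5:T. ✓

{2, 3, 4, 7}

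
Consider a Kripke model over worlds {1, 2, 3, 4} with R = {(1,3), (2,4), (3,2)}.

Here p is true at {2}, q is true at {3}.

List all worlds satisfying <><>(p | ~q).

{1, 3}

1: successors {3}; <>(p | ~q) there: 3:T. ✓
2: successors {4}; <>(p | ~q) there: 4:F. ✗
3: successors {2}; <>(p | ~q) there: 2:T. ✓
4: no successors, so <><>(p | ~q) fails. ✗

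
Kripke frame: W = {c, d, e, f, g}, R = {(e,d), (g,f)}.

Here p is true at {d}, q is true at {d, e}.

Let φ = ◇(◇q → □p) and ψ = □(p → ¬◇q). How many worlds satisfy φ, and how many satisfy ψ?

2 and 5

For ◇(◇q → □p):
c: no successors, so ◇(◇q → □p) fails. ✗
d: no successors, so ◇(◇q → □p) fails. ✗
e: successors {d}; ◇q → □p there: d:T. ✓
f: no successors, so ◇(◇q → □p) fails. ✗
g: successors {f}; ◇q → □p there: f:T. ✓
— 2 worlds.
For □(p → ¬◇q):
c: no successors, so □(p → ¬◇q) holds vacuously. ✓
d: no successors, so □(p → ¬◇q) holds vacuously. ✓
e: successors {d}; p → ¬◇q there: d:T. ✓
f: no successors, so □(p → ¬◇q) holds vacuously. ✓
g: successors {f}; p → ¬◇q there: f:T. ✓
— 5 worlds.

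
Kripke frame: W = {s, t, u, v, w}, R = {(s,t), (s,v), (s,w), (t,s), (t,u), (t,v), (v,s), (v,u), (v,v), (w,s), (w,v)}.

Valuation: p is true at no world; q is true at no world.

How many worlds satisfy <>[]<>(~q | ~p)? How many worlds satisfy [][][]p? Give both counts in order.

4 and 1

For <>[]<>(~q | ~p):
s: successors {t, v, w}; []<>(~q | ~p) there: t:F, v:F, w:T. ✓
t: successors {s, u, v}; []<>(~q | ~p) there: s:T, u:T, v:F. ✓
u: no successors, so <>[]<>(~q | ~p) fails. ✗
v: successors {s, u, v}; []<>(~q | ~p) there: s:T, u:T, v:F. ✓
w: successors {s, v}; []<>(~q | ~p) there: s:T, v:F. ✓
— 4 worlds.
For [][][]p:
s: successors {t, v, w}; [][]p there: t:F, v:F, w:F. ✗
t: successors {s, u, v}; [][]p there: s:F, u:T, v:F. ✗
u: no successors, so [][][]p holds vacuously. ✓
v: successors {s, u, v}; [][]p there: s:F, u:T, v:F. ✗
w: successors {s, v}; [][]p there: s:F, v:F. ✗
— 1 world.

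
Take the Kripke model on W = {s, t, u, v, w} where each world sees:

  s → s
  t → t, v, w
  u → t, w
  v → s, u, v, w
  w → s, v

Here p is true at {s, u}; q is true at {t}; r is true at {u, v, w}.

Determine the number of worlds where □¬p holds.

s: successors {s}; ¬p there: s:F. ✗
t: successors {t, v, w}; ¬p there: t:T, v:T, w:T. ✓
u: successors {t, w}; ¬p there: t:T, w:T. ✓
v: successors {s, u, v, w}; ¬p there: s:F, u:F, v:T, w:T. ✗
w: successors {s, v}; ¬p there: s:F, v:T. ✗
Satisfying worlds: {t, u}.

2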